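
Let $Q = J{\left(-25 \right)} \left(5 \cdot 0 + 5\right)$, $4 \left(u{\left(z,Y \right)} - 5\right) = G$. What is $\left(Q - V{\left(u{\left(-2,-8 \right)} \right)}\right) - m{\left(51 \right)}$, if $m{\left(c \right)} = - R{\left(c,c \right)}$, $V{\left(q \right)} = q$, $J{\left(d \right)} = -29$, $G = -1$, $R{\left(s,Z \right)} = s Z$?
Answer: $\frac{9805}{4} \approx 2451.3$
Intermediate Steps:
$R{\left(s,Z \right)} = Z s$
$u{\left(z,Y \right)} = \frac{19}{4}$ ($u{\left(z,Y \right)} = 5 + \frac{1}{4} \left(-1\right) = 5 - \frac{1}{4} = \frac{19}{4}$)
$m{\left(c \right)} = - c^{2}$ ($m{\left(c \right)} = - c c = - c^{2}$)
$Q = -145$ ($Q = - 29 \left(5 \cdot 0 + 5\right) = - 29 \left(0 + 5\right) = \left(-29\right) 5 = -145$)
$\left(Q - V{\left(u{\left(-2,-8 \right)} \right)}\right) - m{\left(51 \right)} = \left(-145 - \frac{19}{4}\right) - - 51^{2} = \left(-145 - \frac{19}{4}\right) - \left(-1\right) 2601 = - \frac{599}{4} - -2601 = - \frac{599}{4} + 2601 = \frac{9805}{4}$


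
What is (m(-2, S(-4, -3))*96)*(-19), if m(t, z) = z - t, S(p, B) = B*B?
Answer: -20064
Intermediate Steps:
S(p, B) = B²
(m(-2, S(-4, -3))*96)*(-19) = (((-3)² - 1*(-2))*96)*(-19) = ((9 + 2)*96)*(-19) = (11*96)*(-19) = 1056*(-19) = -20064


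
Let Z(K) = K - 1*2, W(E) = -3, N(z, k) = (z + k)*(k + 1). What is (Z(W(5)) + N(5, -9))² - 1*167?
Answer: 562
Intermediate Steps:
N(z, k) = (1 + k)*(k + z) (N(z, k) = (k + z)*(1 + k) = (1 + k)*(k + z))
Z(K) = -2 + K (Z(K) = K - 2 = -2 + K)
(Z(W(5)) + N(5, -9))² - 1*167 = ((-2 - 3) + (-9 + 5 + (-9)² - 9*5))² - 1*167 = (-5 + (-9 + 5 + 81 - 45))² - 167 = (-5 + 32)² - 167 = 27² - 167 = 729 - 167 = 562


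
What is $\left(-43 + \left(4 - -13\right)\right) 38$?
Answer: $-988$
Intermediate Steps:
$\left(-43 + \left(4 - -13\right)\right) 38 = \left(-43 + \left(4 + 13\right)\right) 38 = \left(-43 + 17\right) 38 = \left(-26\right) 38 = -988$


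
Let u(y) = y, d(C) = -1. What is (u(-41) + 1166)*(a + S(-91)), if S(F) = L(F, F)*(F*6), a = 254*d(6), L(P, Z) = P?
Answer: 55611000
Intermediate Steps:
a = -254 (a = 254*(-1) = -254)
S(F) = 6*F² (S(F) = F*(F*6) = F*(6*F) = 6*F²)
(u(-41) + 1166)*(a + S(-91)) = (-41 + 1166)*(-254 + 6*(-91)²) = 1125*(-254 + 6*8281) = 1125*(-254 + 49686) = 1125*49432 = 55611000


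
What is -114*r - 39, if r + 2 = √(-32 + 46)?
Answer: 189 - 114*√14 ≈ -237.55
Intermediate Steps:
r = -2 + √14 (r = -2 + √(-32 + 46) = -2 + √14 ≈ 1.7417)
-114*r - 39 = -114*(-2 + √14) - 39 = (228 - 114*√14) - 39 = 189 - 114*√14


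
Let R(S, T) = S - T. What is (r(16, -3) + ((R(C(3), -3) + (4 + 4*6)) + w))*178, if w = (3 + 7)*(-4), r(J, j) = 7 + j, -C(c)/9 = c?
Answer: -5696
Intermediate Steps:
C(c) = -9*c
w = -40 (w = 10*(-4) = -40)
(r(16, -3) + ((R(C(3), -3) + (4 + 4*6)) + w))*178 = ((7 - 3) + (((-9*3 - 1*(-3)) + (4 + 4*6)) - 40))*178 = (4 + (((-27 + 3) + (4 + 24)) - 40))*178 = (4 + ((-24 + 28) - 40))*178 = (4 + (4 - 40))*178 = (4 - 36)*178 = -32*178 = -5696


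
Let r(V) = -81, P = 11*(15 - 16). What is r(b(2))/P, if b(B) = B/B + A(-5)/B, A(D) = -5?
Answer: 81/11 ≈ 7.3636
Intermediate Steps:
P = -11 (P = 11*(-1) = -11)
b(B) = 1 - 5/B (b(B) = B/B - 5/B = 1 - 5/B)
r(b(2))/P = -81/(-11) = -81*(-1/11) = 81/11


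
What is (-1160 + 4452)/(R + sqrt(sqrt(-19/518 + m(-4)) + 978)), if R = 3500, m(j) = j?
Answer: 1705256/(1813000 + sqrt(518)*sqrt(506604 + I*sqrt(1083138))) ≈ 0.93224 - 8.4803e-6*I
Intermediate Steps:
(-1160 + 4452)/(R + sqrt(sqrt(-19/518 + m(-4)) + 978)) = (-1160 + 4452)/(3500 + sqrt(sqrt(-19/518 - 4) + 978)) = 3292/(3500 + sqrt(sqrt(-19*1/518 - 4) + 978)) = 3292/(3500 + sqrt(sqrt(-19/518 - 4) + 978)) = 3292/(3500 + sqrt(sqrt(-2091/518) + 978)) = 3292/(3500 + sqrt(I*sqrt(1083138)/518 + 978)) = 3292/(3500 + sqrt(978 + I*sqrt(1083138)/518))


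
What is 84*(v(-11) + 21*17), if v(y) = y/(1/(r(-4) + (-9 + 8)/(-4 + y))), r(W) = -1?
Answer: 154252/5 ≈ 30850.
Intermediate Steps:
v(y) = y*(-1 - 1/(-4 + y)) (v(y) = y/(1/(-1 + (-9 + 8)/(-4 + y))) = y/(1/(-1 - 1/(-4 + y))) = y*(-1 - 1/(-4 + y)))
84*(v(-11) + 21*17) = 84*(-11*(3 - 1*(-11))/(-4 - 11) + 21*17) = 84*(-11*(3 + 11)/(-15) + 357) = 84*(-11*(-1/15)*14 + 357) = 84*(154/15 + 357) = 84*(5509/15) = 154252/5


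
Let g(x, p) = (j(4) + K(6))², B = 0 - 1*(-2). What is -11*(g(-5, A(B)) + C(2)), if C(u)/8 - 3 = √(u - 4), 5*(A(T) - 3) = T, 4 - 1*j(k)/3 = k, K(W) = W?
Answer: -660 - 88*I*√2 ≈ -660.0 - 124.45*I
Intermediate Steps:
j(k) = 12 - 3*k
B = 2 (B = 0 + 2 = 2)
A(T) = 3 + T/5
g(x, p) = 36 (g(x, p) = ((12 - 3*4) + 6)² = ((12 - 12) + 6)² = (0 + 6)² = 6² = 36)
C(u) = 24 + 8*√(-4 + u) (C(u) = 24 + 8*√(u - 4) = 24 + 8*√(-4 + u))
-11*(g(-5, A(B)) + C(2)) = -11*(36 + (24 + 8*√(-4 + 2))) = -11*(36 + (24 + 8*√(-2))) = -11*(36 + (24 + 8*(I*√2))) = -11*(36 + (24 + 8*I*√2)) = -11*(60 + 8*I*√2) = -660 - 88*I*√2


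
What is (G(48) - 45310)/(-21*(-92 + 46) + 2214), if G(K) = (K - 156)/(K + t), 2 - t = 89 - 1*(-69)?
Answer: -15103/1060 ≈ -14.248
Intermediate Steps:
t = -156 (t = 2 - (89 - 1*(-69)) = 2 - (89 + 69) = 2 - 1*158 = 2 - 158 = -156)
G(K) = 1 (G(K) = (K - 156)/(K - 156) = (-156 + K)/(-156 + K) = 1)
(G(48) - 45310)/(-21*(-92 + 46) + 2214) = (1 - 45310)/(-21*(-92 + 46) + 2214) = -45309/(-21*(-46) + 2214) = -45309/(966 + 2214) = -45309/3180 = -45309*1/3180 = -15103/1060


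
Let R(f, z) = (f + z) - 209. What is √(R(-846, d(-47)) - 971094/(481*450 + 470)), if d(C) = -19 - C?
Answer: I*√3606971005/1870 ≈ 32.117*I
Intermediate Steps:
R(f, z) = -209 + f + z
√(R(-846, d(-47)) - 971094/(481*450 + 470)) = √((-209 - 846 + (-19 - 1*(-47))) - 971094/(481*450 + 470)) = √((-209 - 846 + (-19 + 47)) - 971094/(216450 + 470)) = √((-209 - 846 + 28) - 971094/216920) = √(-1027 - 971094*1/216920) = √(-1027 - 16743/3740) = √(-3857723/3740) = I*√3606971005/1870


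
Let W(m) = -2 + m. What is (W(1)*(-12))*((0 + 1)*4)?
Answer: 48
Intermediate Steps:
(W(1)*(-12))*((0 + 1)*4) = ((-2 + 1)*(-12))*((0 + 1)*4) = (-1*(-12))*(1*4) = 12*4 = 48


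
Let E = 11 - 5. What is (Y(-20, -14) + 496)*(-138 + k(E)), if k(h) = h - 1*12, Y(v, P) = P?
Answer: -69408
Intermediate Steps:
E = 6
k(h) = -12 + h (k(h) = h - 12 = -12 + h)
(Y(-20, -14) + 496)*(-138 + k(E)) = (-14 + 496)*(-138 + (-12 + 6)) = 482*(-138 - 6) = 482*(-144) = -69408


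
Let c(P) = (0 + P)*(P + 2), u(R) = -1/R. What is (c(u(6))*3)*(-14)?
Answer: 77/6 ≈ 12.833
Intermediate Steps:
c(P) = P*(2 + P)
(c(u(6))*3)*(-14) = (((-1/6)*(2 - 1/6))*3)*(-14) = (((-1*⅙)*(2 - 1*⅙))*3)*(-14) = (-(2 - ⅙)/6*3)*(-14) = (-⅙*11/6*3)*(-14) = -11/36*3*(-14) = -11/12*(-14) = 77/6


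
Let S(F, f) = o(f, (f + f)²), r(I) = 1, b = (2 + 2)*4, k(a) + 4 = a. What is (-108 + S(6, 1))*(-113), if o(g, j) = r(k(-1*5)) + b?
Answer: 10283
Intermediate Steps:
k(a) = -4 + a
b = 16 (b = 4*4 = 16)
o(g, j) = 17 (o(g, j) = 1 + 16 = 17)
S(F, f) = 17
(-108 + S(6, 1))*(-113) = (-108 + 17)*(-113) = -91*(-113) = 10283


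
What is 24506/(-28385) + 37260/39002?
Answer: 50921044/553535885 ≈ 0.091992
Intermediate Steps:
24506/(-28385) + 37260/39002 = 24506*(-1/28385) + 37260*(1/39002) = -24506/28385 + 18630/19501 = 50921044/553535885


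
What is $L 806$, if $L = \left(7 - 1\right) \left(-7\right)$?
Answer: $-33852$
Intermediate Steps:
$L = -42$ ($L = 6 \left(-7\right) = -42$)
$L 806 = \left(-42\right) 806 = -33852$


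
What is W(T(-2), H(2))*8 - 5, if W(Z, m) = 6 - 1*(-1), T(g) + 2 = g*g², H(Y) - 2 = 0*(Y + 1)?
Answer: 51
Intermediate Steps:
H(Y) = 2 (H(Y) = 2 + 0*(Y + 1) = 2 + 0*(1 + Y) = 2 + 0 = 2)
T(g) = -2 + g³ (T(g) = -2 + g*g² = -2 + g³)
W(Z, m) = 7 (W(Z, m) = 6 + 1 = 7)
W(T(-2), H(2))*8 - 5 = 7*8 - 5 = 56 - 5 = 51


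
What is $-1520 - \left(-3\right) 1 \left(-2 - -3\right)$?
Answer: $-1517$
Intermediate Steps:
$-1520 - \left(-3\right) 1 \left(-2 - -3\right) = -1520 - - 3 \left(-2 + 3\right) = -1520 - \left(-3\right) 1 = -1520 - -3 = -1520 + 3 = -1517$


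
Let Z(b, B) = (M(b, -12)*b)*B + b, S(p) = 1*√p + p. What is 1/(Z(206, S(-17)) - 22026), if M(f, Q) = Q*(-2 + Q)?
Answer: -152539/98162869156 - 2163*I*√17/24540717289 ≈ -1.5539e-6 - 3.6341e-7*I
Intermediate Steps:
S(p) = p + √p (S(p) = √p + p = p + √p)
Z(b, B) = b + 168*B*b (Z(b, B) = ((-12*(-2 - 12))*b)*B + b = ((-12*(-14))*b)*B + b = (168*b)*B + b = 168*B*b + b = b + 168*B*b)
1/(Z(206, S(-17)) - 22026) = 1/(206*(1 + 168*(-17 + √(-17))) - 22026) = 1/(206*(1 + 168*(-17 + I*√17)) - 22026) = 1/(206*(1 + (-2856 + 168*I*√17)) - 22026) = 1/(206*(-2855 + 168*I*√17) - 22026) = 1/((-588130 + 34608*I*√17) - 22026) = 1/(-610156 + 34608*I*√17)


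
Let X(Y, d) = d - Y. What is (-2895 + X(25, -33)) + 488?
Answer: -2465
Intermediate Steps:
(-2895 + X(25, -33)) + 488 = (-2895 + (-33 - 1*25)) + 488 = (-2895 + (-33 - 25)) + 488 = (-2895 - 58) + 488 = -2953 + 488 = -2465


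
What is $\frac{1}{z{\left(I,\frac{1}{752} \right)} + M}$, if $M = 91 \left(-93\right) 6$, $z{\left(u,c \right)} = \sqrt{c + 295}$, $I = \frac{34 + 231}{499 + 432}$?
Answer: $- \frac{4242784}{215440061303} - \frac{628 \sqrt{47}}{646320183909} \approx -1.97 \cdot 10^{-5}$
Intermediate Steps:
$I = \frac{265}{931} \approx 0.28464$
$z{\left(u,c \right)} = \sqrt{295 + c}$
$M = -50778$ ($M = \left(-8463\right) 6 = -50778$)
$\frac{1}{z{\left(I,\frac{1}{752} \right)} + M} = \frac{1}{\sqrt{295 + \frac{1}{752}} - 50778} = \frac{1}{\sqrt{\frac{221841}{752}} - 50778} = \frac{1}{\frac{471 \sqrt{47}}{188} - 50778} = \frac{1}{-50778 + \frac{471 \sqrt{47}}{188}}$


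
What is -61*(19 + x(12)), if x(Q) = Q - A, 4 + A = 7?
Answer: -1708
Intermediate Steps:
A = 3 (A = -4 + 7 = 3)
x(Q) = -3 + Q (x(Q) = Q - 1*3 = Q - 3 = -3 + Q)
-61*(19 + x(12)) = -61*(19 + (-3 + 12)) = -61*(19 + 9) = -61*28 = -1708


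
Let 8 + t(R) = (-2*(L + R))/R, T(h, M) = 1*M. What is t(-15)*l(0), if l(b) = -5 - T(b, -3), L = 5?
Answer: 56/3 ≈ 18.667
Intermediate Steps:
T(h, M) = M
l(b) = -2 (l(b) = -5 - 1*(-3) = -5 + 3 = -2)
t(R) = -8 + (-10 - 2*R)/R (t(R) = -8 + (-2*(5 + R))/R = -8 + (-10 - 2*R)/R)
t(-15)*l(0) = (-10 - 10/(-15))*(-2) = (-10 - 10*(-1/15))*(-2) = (-10 + 2/3)*(-2) = -28/3*(-2) = 56/3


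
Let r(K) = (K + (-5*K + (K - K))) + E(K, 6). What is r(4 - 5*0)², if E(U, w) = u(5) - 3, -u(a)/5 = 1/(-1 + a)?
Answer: 6561/16 ≈ 410.06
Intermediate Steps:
u(a) = -5/(-1 + a)
E(U, w) = -17/4 (E(U, w) = -5/(-1 + 5) - 3 = -5/4 - 3 = -17/4)
r(K) = -17/4 - 4*K (r(K) = (K + (-5*K + (K - K))) - 17/4 = (K + (-5*K + 0)) - 17/4 = (K - 5*K) - 17/4 = -4*K - 17/4 = -17/4 - 4*K)
r(4 - 5*0)² = (-17/4 - 4*(4 - 5*0))² = (-17/4 - 4*(4 + 0))² = (-17/4 - 4*4)² = (-17/4 - 16)² = (-81/4)² = 6561/16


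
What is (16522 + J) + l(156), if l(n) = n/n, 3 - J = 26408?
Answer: -9882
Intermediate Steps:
J = -26405 (J = 3 - 1*26408 = 3 - 26408 = -26405)
l(n) = 1
(16522 + J) + l(156) = (16522 - 26405) + 1 = -9883 + 1 = -9882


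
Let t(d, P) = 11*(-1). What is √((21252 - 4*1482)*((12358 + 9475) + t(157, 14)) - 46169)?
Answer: √334354159 ≈ 18285.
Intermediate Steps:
t(d, P) = -11
√((21252 - 4*1482)*((12358 + 9475) + t(157, 14)) - 46169) = √((21252 - 4*1482)*((12358 + 9475) - 11) - 46169) = √((21252 - 5928)*(21833 - 11) - 46169) = √(15324*21822 - 46169) = √(334400328 - 46169) = √334354159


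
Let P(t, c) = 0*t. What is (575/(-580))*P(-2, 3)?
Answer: 0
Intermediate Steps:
P(t, c) = 0
(575/(-580))*P(-2, 3) = (575/(-580))*0 = (575*(-1/580))*0 = -115/116*0 = 0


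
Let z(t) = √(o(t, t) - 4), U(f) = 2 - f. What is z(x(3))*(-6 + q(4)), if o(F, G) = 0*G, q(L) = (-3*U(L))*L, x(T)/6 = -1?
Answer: 36*I ≈ 36.0*I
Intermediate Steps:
x(T) = -6 (x(T) = 6*(-1) = -6)
q(L) = L*(-6 + 3*L) (q(L) = (-3*(2 - L))*L = (-6 + 3*L)*L = L*(-6 + 3*L))
o(F, G) = 0
z(t) = 2*I (z(t) = √(0 - 4) = √(-4) = 2*I)
z(x(3))*(-6 + q(4)) = (2*I)*(-6 + 3*4*(-2 + 4)) = (2*I)*(-6 + 3*4*2) = (2*I)*(-6 + 24) = (2*I)*18 = 36*I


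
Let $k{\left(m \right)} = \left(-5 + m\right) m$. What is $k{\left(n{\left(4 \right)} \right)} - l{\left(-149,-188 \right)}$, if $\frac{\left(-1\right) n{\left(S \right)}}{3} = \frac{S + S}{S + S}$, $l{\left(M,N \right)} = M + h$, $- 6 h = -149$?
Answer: $\frac{889}{6} \approx 148.17$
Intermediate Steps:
$h = \frac{149}{6}$ ($h = \left(- \frac{1}{6}\right) \left(-149\right) = \frac{149}{6} \approx 24.833$)
$l{\left(M,N \right)} = \frac{149}{6} + M$ ($l{\left(M,N \right)} = M + \frac{149}{6} = \frac{149}{6} + M$)
$n{\left(S \right)} = -3$ ($n{\left(S \right)} = - 3 \frac{S + S}{S + S} = - 3 \frac{2 S}{2 S} = - 3 \cdot 2 S \frac{1}{2 S} = \left(-3\right) 1 = -3$)
$k{\left(m \right)} = m \left(-5 + m\right)$
$k{\left(n{\left(4 \right)} \right)} - l{\left(-149,-188 \right)} = - 3 \left(-5 - 3\right) - \left(\frac{149}{6} - 149\right) = \left(-3\right) \left(-8\right) - - \frac{745}{6} = 24 + \frac{745}{6} = \frac{889}{6}$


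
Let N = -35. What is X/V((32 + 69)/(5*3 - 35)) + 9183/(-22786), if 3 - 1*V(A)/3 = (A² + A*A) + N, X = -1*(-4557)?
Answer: -6946271783/59266386 ≈ -117.20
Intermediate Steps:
X = 4557
V(A) = 114 - 6*A² (V(A) = 9 - 3*((A² + A*A) - 35) = 9 - 3*((A² + A²) - 35) = 9 - 3*(2*A² - 35) = 9 - 3*(-35 + 2*A²) = 9 + (105 - 6*A²) = 114 - 6*A²)
X/V((32 + 69)/(5*3 - 35)) + 9183/(-22786) = 4557/(114 - 6*(32 + 69)²/(5*3 - 35)²) + 9183/(-22786) = 4557/(114 - 6*10201/(15 - 35)²) + 9183*(-1/22786) = 4557/(114 - 6*(101/(-20))²) - 9183/22786 = 4557/(114 - 6*(101*(-1/20))²) - 9183/22786 = 4557/(114 - 6*(-101/20)²) - 9183/22786 = 4557/(114 - 6*10201/400) - 9183/22786 = 4557/(114 - 30603/200) - 9183/22786 = 4557/(-7803/200) - 9183/22786 = 4557*(-200/7803) - 9183/22786 = -303800/2601 - 9183/22786 = -6946271783/59266386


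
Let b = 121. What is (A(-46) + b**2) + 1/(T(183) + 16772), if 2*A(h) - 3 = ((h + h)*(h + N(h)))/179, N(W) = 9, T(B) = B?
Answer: 88936079503/6069890 ≈ 14652.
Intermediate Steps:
A(h) = 3/2 + h*(9 + h)/179 (A(h) = 3/2 + (((h + h)*(h + 9))/179)/2 = 3/2 + (((2*h)*(9 + h))*(1/179))/2 = 3/2 + ((2*h*(9 + h))*(1/179))/2 = 3/2 + (2*h*(9 + h)/179)/2 = 3/2 + h*(9 + h)/179)
(A(-46) + b**2) + 1/(T(183) + 16772) = ((3/2 + (1/179)*(-46)**2 + (9/179)*(-46)) + 121**2) + 1/(183 + 16772) = ((3/2 + (1/179)*2116 - 414/179) + 14641) + 1/16955 = ((3/2 + 2116/179 - 414/179) + 14641) + 1/16955 = (3941/358 + 14641) + 1/16955 = 5245419/358 + 1/16955 = 88936079503/6069890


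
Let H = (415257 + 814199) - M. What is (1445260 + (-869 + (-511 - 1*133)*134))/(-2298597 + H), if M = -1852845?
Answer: 1358095/783704 ≈ 1.7329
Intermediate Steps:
H = 3082301 (H = (415257 + 814199) - 1*(-1852845) = 1229456 + 1852845 = 3082301)
(1445260 + (-869 + (-511 - 1*133)*134))/(-2298597 + H) = (1445260 + (-869 + (-511 - 1*133)*134))/(-2298597 + 3082301) = (1445260 + (-869 + (-511 - 133)*134))/783704 = (1445260 + (-869 - 644*134))*(1/783704) = (1445260 + (-869 - 86296))*(1/783704) = (1445260 - 87165)*(1/783704) = 1358095*(1/783704) = 1358095/783704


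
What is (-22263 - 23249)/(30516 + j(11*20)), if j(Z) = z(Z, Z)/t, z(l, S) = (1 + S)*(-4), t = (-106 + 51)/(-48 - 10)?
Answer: -625790/406777 ≈ -1.5384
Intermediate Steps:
t = 55/58 (t = -55/(-58) = -55*(-1/58) = 55/58 ≈ 0.94828)
z(l, S) = -4 - 4*S
j(Z) = -232/55 - 232*Z/55 (j(Z) = (-4 - 4*Z)/(55/58) = (-4 - 4*Z)*(58/55) = -232/55 - 232*Z/55)
(-22263 - 23249)/(30516 + j(11*20)) = (-22263 - 23249)/(30516 + (-232/55 - 232*20/5)) = -45512/(30516 + (-232/55 - 232/55*220)) = -45512/(30516 + (-232/55 - 928)) = -45512/(30516 - 51272/55) = -45512/1627108/55 = -45512*55/1627108 = -625790/406777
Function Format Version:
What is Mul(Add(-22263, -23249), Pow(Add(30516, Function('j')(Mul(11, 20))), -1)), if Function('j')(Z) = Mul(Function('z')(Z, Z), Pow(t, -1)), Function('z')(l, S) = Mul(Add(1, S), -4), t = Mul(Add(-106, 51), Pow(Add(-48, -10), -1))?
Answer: Rational(-625790, 406777) ≈ -1.5384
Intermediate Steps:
t = Rational(55, 58) (t = Mul(-55, Pow(-58, -1)) = Mul(-55, Rational(-1, 58)) = Rational(55, 58) ≈ 0.94828)
Function('z')(l, S) = Add(-4, Mul(-4, S))
Function('j')(Z) = Add(Rational(-232, 55), Mul(Rational(-232, 55), Z)) (Function('j')(Z) = Mul(Add(-4, Mul(-4, Z)), Pow(Rational(55, 58), -1)) = Mul(Add(-4, Mul(-4, Z)), Rational(58, 55)) = Add(Rational(-232, 55), Mul(Rational(-232, 55), Z)))
Mul(Add(-22263, -23249), Pow(Add(30516, Function('j')(Mul(11, 20))), -1)) = Mul(Add(-22263, -23249), Pow(Add(30516, Add(Rational(-232, 55), Mul(Rational(-232, 55), Mul(11, 20)))), -1)) = Mul(-45512, Pow(Add(30516, Add(Rational(-232, 55), Mul(Rational(-232, 55), 220))), -1)) = Mul(-45512, Pow(Add(30516, Add(Rational(-232, 55), -928)), -1)) = Mul(-45512, Pow(Add(30516, Rational(-51272, 55)), -1)) = Mul(-45512, Pow(Rational(1627108, 55), -1)) = Mul(-45512, Rational(55, 1627108)) = Rational(-625790, 406777)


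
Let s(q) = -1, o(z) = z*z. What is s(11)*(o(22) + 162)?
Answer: -646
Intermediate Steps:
o(z) = z**2
s(11)*(o(22) + 162) = -(22**2 + 162) = -(484 + 162) = -1*646 = -646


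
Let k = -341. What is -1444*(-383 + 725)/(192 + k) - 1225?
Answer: 311323/149 ≈ 2089.4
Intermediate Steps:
-1444*(-383 + 725)/(192 + k) - 1225 = -1444*(-383 + 725)/(192 - 341) - 1225 = -493848/(-149) - 1225 = -493848*(-1)/149 - 1225 = -1444*(-342/149) - 1225 = 493848/149 - 1225 = 311323/149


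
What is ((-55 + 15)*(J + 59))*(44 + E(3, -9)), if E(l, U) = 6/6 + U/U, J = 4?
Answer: -115920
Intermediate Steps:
E(l, U) = 2 (E(l, U) = 6*(⅙) + 1 = 1 + 1 = 2)
((-55 + 15)*(J + 59))*(44 + E(3, -9)) = ((-55 + 15)*(4 + 59))*(44 + 2) = -40*63*46 = -2520*46 = -115920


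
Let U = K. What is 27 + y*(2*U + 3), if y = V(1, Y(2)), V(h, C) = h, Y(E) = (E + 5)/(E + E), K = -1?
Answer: 28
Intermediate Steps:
U = -1
Y(E) = (5 + E)/(2*E) (Y(E) = (5 + E)/((2*E)) = (5 + E)*(1/(2*E)) = (5 + E)/(2*E))
y = 1
27 + y*(2*U + 3) = 27 + 1*(2*(-1) + 3) = 27 + 1*(-2 + 3) = 27 + 1*1 = 27 + 1 = 28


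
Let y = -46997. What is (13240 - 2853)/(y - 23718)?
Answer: -10387/70715 ≈ -0.14689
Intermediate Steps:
(13240 - 2853)/(y - 23718) = (13240 - 2853)/(-46997 - 23718) = 10387/(-70715) = 10387*(-1/70715) = -10387/70715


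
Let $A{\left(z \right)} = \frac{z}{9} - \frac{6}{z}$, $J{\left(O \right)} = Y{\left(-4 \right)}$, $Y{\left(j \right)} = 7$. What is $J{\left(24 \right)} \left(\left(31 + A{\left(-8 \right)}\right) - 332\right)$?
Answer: $- \frac{75887}{36} \approx -2108.0$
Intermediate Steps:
$J{\left(O \right)} = 7$
$A{\left(z \right)} = - \frac{6}{z} + \frac{z}{9}$ ($A{\left(z \right)} = z \frac{1}{9} - \frac{6}{z} = \frac{z}{9} - \frac{6}{z} = - \frac{6}{z} + \frac{z}{9}$)
$J{\left(24 \right)} \left(\left(31 + A{\left(-8 \right)}\right) - 332\right) = 7 \left(\left(31 + \left(- \frac{6}{-8} + \frac{1}{9} \left(-8\right)\right)\right) - 332\right) = 7 \left(\left(31 - \frac{5}{36}\right) - 332\right) = 7 \left(\frac{1111}{36} - 332\right) = 7 \left(- \frac{10841}{36}\right) = - \frac{75887}{36}$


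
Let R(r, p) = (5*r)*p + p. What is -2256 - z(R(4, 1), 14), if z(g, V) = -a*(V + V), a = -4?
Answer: -2368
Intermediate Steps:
R(r, p) = p + 5*p*r (R(r, p) = 5*p*r + p = p + 5*p*r)
z(g, V) = 8*V (z(g, V) = -(-4)*(V + V) = -(-4)*2*V = -(-8)*V = 8*V)
-2256 - z(R(4, 1), 14) = -2256 - 8*14 = -2256 - 1*112 = -2256 - 112 = -2368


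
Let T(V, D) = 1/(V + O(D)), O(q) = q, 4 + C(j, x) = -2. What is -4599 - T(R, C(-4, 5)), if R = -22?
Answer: -128771/28 ≈ -4599.0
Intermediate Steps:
C(j, x) = -6 (C(j, x) = -4 - 2 = -6)
T(V, D) = 1/(D + V) (T(V, D) = 1/(V + D) = 1/(D + V))
-4599 - T(R, C(-4, 5)) = -4599 - 1/(-6 - 22) = -4599 - 1/(-28) = -4599 - 1*(-1/28) = -4599 + 1/28 = -128771/28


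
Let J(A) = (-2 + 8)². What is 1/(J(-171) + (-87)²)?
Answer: 1/7605 ≈ 0.00013149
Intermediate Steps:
J(A) = 36 (J(A) = 6² = 36)
1/(J(-171) + (-87)²) = 1/(36 + (-87)²) = 1/(36 + 7569) = 1/7605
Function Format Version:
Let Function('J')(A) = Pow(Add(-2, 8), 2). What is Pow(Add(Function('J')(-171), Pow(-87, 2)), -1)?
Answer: Rational(1, 7605) ≈ 0.00013149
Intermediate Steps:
Function('J')(A) = 36 (Function('J')(A) = Pow(6, 2) = 36)
Pow(Add(Function('J')(-171), Pow(-87, 2)), -1) = Pow(Add(36, Pow(-87, 2)), -1) = Pow(Add(36, 7569), -1) = Pow(7605, -1) = Rational(1, 7605)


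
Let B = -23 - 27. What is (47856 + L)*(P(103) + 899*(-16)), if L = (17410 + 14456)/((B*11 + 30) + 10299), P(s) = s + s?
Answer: -6635526452820/9779 ≈ -6.7855e+8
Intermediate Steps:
B = -50
P(s) = 2*s
L = 31866/9779 (L = (17410 + 14456)/((-50*11 + 30) + 10299) = 31866/((-550 + 30) + 10299) = 31866/(-520 + 10299) = 31866/9779 ≈ 3.2586)
(47856 + L)*(P(103) + 899*(-16)) = (47856 + 31866/9779)*(2*103 + 899*(-16)) = 468015690*(206 - 14384)/9779 = (468015690/9779)*(-14178) = -6635526452820/9779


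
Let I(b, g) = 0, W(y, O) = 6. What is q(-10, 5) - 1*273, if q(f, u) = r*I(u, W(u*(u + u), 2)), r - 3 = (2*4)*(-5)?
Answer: -273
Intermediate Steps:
r = -37 (r = 3 + (2*4)*(-5) = 3 + 8*(-5) = 3 - 40 = -37)
q(f, u) = 0 (q(f, u) = -37*0 = 0)
q(-10, 5) - 1*273 = 0 - 1*273 = 0 - 273 = -273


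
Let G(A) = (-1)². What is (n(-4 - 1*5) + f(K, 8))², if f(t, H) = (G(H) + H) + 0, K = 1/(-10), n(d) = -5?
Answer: 16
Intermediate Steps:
G(A) = 1
K = -⅒ ≈ -0.10000
f(t, H) = 1 + H (f(t, H) = (1 + H) + 0 = 1 + H)
(n(-4 - 1*5) + f(K, 8))² = (-5 + (1 + 8))² = (-5 + 9)² = 4² = 16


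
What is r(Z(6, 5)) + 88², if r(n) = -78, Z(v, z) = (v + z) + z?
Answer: 7666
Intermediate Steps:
Z(v, z) = v + 2*z
r(Z(6, 5)) + 88² = -78 + 88² = -78 + 7744 = 7666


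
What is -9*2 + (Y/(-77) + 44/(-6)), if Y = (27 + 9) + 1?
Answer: -5963/231 ≈ -25.814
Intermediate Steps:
Y = 37 (Y = 36 + 1 = 37)
-9*2 + (Y/(-77) + 44/(-6)) = -9*2 + (37/(-77) + 44/(-6)) = -18 + (37*(-1/77) + 44*(-⅙)) = -18 + (-37/77 - 22/3) = -18 - 1805/231 = -5963/231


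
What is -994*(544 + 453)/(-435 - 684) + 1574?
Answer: 2752324/1119 ≈ 2459.6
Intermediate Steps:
-994*(544 + 453)/(-435 - 684) + 1574 = -991018/(-1119) + 1574 = -991018*(-1)/1119 + 1574 = -994*(-997/1119) + 1574 = 991018/1119 + 1574 = 2752324/1119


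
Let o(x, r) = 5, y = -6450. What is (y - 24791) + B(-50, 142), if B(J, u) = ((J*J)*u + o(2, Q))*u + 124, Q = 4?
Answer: 50379593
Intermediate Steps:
B(J, u) = 124 + u*(5 + u*J²) (B(J, u) = ((J*J)*u + 5)*u + 124 = (J²*u + 5)*u + 124 = (u*J² + 5)*u + 124 = (5 + u*J²)*u + 124 = u*(5 + u*J²) + 124 = 124 + u*(5 + u*J²))
(y - 24791) + B(-50, 142) = (-6450 - 24791) + (124 + 5*142 + (-50)²*142²) = -31241 + (124 + 710 + 2500*20164) = -31241 + (124 + 710 + 50410000) = -31241 + 50410834 = 50379593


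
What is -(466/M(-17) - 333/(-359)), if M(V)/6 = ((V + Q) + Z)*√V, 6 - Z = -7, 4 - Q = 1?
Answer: -333/359 - 233*I*√17/51 ≈ -0.92758 - 18.837*I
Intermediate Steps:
Q = 3 (Q = 4 - 1*1 = 4 - 1 = 3)
Z = 13 (Z = 6 - 1*(-7) = 6 + 7 = 13)
M(V) = 6*√V*(16 + V) (M(V) = 6*(((V + 3) + 13)*√V) = 6*(((3 + V) + 13)*√V) = 6*((16 + V)*√V) = 6*(√V*(16 + V)) = 6*√V*(16 + V))
-(466/M(-17) - 333/(-359)) = -(466/((6*√(-17)*(16 - 17))) - 333/(-359)) = -(466/((6*(I*√17)*(-1))) - 333*(-1/359)) = -(466/((-6*I*√17)) + 333/359) = -(466*(I*√17/102) + 333/359) = -(233*I*√17/51 + 333/359) = -(333/359 + 233*I*√17/51) = -333/359 - 233*I*√17/51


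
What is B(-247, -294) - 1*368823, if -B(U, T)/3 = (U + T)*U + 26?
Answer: -769782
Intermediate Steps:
B(U, T) = -78 - 3*U*(T + U) (B(U, T) = -3*((U + T)*U + 26) = -3*((T + U)*U + 26) = -3*(U*(T + U) + 26) = -3*(26 + U*(T + U)) = -78 - 3*U*(T + U))
B(-247, -294) - 1*368823 = (-78 - 3*(-247)² - 3*(-294)*(-247)) - 1*368823 = (-78 - 3*61009 - 217854) - 368823 = (-78 - 183027 - 217854) - 368823 = -400959 - 368823 = -769782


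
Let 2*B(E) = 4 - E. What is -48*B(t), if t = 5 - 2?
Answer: -24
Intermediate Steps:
t = 3
B(E) = 2 - E/2 (B(E) = (4 - E)/2 = 2 - E/2)
-48*B(t) = -48*(2 - ½*3) = -48*(2 - 3/2) = -48*½ = -24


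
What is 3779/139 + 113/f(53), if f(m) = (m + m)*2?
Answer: 816855/29468 ≈ 27.720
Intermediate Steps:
f(m) = 4*m (f(m) = (2*m)*2 = 4*m)
3779/139 + 113/f(53) = 3779/139 + 113/((4*53)) = 3779*(1/139) + 113/212 = 3779/139 + 113*(1/212) = 3779/139 + 113/212 = 816855/29468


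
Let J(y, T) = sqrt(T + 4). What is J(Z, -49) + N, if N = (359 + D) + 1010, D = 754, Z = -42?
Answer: 2123 + 3*I*sqrt(5) ≈ 2123.0 + 6.7082*I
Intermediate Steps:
J(y, T) = sqrt(4 + T)
N = 2123 (N = (359 + 754) + 1010 = 1113 + 1010 = 2123)
J(Z, -49) + N = sqrt(4 - 49) + 2123 = sqrt(-45) + 2123 = 3*I*sqrt(5) + 2123 = 2123 + 3*I*sqrt(5)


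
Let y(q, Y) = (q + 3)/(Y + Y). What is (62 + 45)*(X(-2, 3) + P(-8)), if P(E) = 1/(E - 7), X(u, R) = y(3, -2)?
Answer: -5029/30 ≈ -167.63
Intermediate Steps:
y(q, Y) = (3 + q)/(2*Y) (y(q, Y) = (3 + q)/((2*Y)) = (3 + q)*(1/(2*Y)) = (3 + q)/(2*Y))
X(u, R) = -3/2 (X(u, R) = (½)*(3 + 3)/(-2) = (½)*(-½)*6 = -3/2)
P(E) = 1/(-7 + E)
(62 + 45)*(X(-2, 3) + P(-8)) = (62 + 45)*(-3/2 + 1/(-7 - 8)) = 107*(-3/2 + 1/(-15)) = 107*(-3/2 - 1/15) = 107*(-47/30) = -5029/30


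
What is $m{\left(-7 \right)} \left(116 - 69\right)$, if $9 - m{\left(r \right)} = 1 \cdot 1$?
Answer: $376$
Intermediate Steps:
$m{\left(r \right)} = 8$ ($m{\left(r \right)} = 9 - 1 \cdot 1 = 9 - 1 = 8$)
$m{\left(-7 \right)} \left(116 - 69\right) = 8 \left(116 - 69\right) = 8 \cdot 47 = 376$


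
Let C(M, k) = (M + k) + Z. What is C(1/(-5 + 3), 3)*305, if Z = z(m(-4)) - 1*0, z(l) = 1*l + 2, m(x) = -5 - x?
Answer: 2135/2 ≈ 1067.5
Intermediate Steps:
z(l) = 2 + l (z(l) = l + 2 = 2 + l)
Z = 1 (Z = (2 + (-5 - 1*(-4))) - 1*0 = (2 + (-5 + 4)) + 0 = (2 - 1) + 0 = 1 + 0 = 1)
C(M, k) = 1 + M + k (C(M, k) = (M + k) + 1 = 1 + M + k)
C(1/(-5 + 3), 3)*305 = (1 + 1/(-5 + 3) + 3)*305 = (1 + 1/(-2) + 3)*305 = (1 - 1/2 + 3)*305 = (7/2)*305 = 2135/2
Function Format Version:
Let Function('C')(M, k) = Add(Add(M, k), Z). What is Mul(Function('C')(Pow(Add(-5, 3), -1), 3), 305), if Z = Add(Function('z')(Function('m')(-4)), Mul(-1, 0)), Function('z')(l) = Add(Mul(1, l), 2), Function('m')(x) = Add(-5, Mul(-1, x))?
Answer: Rational(2135, 2) ≈ 1067.5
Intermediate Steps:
Function('z')(l) = Add(2, l) (Function('z')(l) = Add(l, 2) = Add(2, l))
Z = 1 (Z = Add(Add(2, Add(-5, Mul(-1, -4))), Mul(-1, 0)) = Add(Add(2, Add(-5, 4)), 0) = Add(Add(2, -1), 0) = Add(1, 0) = 1)
Function('C')(M, k) = Add(1, M, k) (Function('C')(M, k) = Add(Add(M, k), 1) = Add(1, M, k))
Mul(Function('C')(Pow(Add(-5, 3), -1), 3), 305) = Mul(Add(1, Pow(Add(-5, 3), -1), 3), 305) = Mul(Add(1, Pow(-2, -1), 3), 305) = Mul(Add(1, Rational(-1, 2), 3), 305) = Mul(Rational(7, 2), 305) = Rational(2135, 2)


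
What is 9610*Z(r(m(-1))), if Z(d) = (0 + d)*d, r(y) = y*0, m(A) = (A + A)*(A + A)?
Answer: 0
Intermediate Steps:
m(A) = 4*A**2 (m(A) = (2*A)*(2*A) = 4*A**2)
r(y) = 0
Z(d) = d**2 (Z(d) = d*d = d**2)
9610*Z(r(m(-1))) = 9610*0**2 = 9610*0 = 0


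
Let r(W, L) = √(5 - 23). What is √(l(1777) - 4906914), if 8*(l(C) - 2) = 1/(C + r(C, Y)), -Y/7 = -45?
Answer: √2*√((-69756660991 - 117765888*I*√2)/(1777 + 3*I*√2))/4 ≈ 3.8049e-11 - 2215.2*I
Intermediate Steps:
Y = 315 (Y = -7*(-45) = 315)
r(W, L) = 3*I*√2 (r(W, L) = √(-18) = 3*I*√2)
l(C) = 2 + 1/(8*(C + 3*I*√2))
√(l(1777) - 4906914) = √((1 + 16*1777 + 48*I*√2)/(8*(1777 + 3*I*√2)) - 4906914) = √((1 + 28432 + 48*I*√2)/(8*(1777 + 3*I*√2)) - 4906914) = √((28433 + 48*I*√2)/(8*(1777 + 3*I*√2)) - 4906914) = √(-4906914 + (28433 + 48*I*√2)/(8*(1777 + 3*I*√2)))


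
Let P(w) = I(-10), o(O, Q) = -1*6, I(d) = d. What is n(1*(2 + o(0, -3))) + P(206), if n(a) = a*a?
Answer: 6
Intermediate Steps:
o(O, Q) = -6
P(w) = -10
n(a) = a²
n(1*(2 + o(0, -3))) + P(206) = (1*(2 - 6))² - 10 = (1*(-4))² - 10 = (-4)² - 10 = 16 - 10 = 6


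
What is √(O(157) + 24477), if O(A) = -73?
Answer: 2*√6101 ≈ 156.22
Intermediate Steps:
√(O(157) + 24477) = √(-73 + 24477) = √24404 = 2*√6101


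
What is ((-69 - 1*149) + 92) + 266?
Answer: 140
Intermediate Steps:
((-69 - 1*149) + 92) + 266 = ((-69 - 149) + 92) + 266 = (-218 + 92) + 266 = -126 + 266 = 140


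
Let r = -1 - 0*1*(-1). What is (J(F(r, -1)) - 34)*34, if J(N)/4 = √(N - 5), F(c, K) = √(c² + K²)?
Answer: -1156 + 136*I*√(5 - √2) ≈ -1156.0 + 257.53*I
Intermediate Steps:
r = -1 (r = -1 - 0*(-1) = -1 - 1*0 = -1 + 0 = -1)
F(c, K) = √(K² + c²)
J(N) = 4*√(-5 + N) (J(N) = 4*√(N - 5) = 4*√(-5 + N))
(J(F(r, -1)) - 34)*34 = (4*√(-5 + √((-1)² + (-1)²)) - 34)*34 = (4*√(-5 + √(1 + 1)) - 34)*34 = (4*√(-5 + √2) - 34)*34 = (-34 + 4*√(-5 + √2))*34 = -1156 + 136*√(-5 + √2)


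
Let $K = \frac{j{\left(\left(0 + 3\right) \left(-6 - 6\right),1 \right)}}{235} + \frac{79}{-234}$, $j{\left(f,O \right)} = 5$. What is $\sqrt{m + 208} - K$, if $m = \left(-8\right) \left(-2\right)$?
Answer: $\frac{3479}{10998} + 4 \sqrt{14} \approx 15.283$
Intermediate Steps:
$m = 16$
$K = - \frac{3479}{10998}$ ($K = \frac{5}{235} + \frac{79}{-234} = 5 \cdot \frac{1}{235} + 79 \left(- \frac{1}{234}\right) = \frac{1}{47} - \frac{79}{234} = - \frac{3479}{10998} \approx -0.31633$)
$\sqrt{m + 208} - K = \sqrt{16 + 208} - - \frac{3479}{10998} = \sqrt{224} + \frac{3479}{10998} = 4 \sqrt{14} + \frac{3479}{10998} = \frac{3479}{10998} + 4 \sqrt{14}$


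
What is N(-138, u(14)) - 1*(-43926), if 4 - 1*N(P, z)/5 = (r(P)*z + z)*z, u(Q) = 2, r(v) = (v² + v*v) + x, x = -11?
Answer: -717614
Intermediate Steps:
r(v) = -11 + 2*v² (r(v) = (v² + v*v) - 11 = (v² + v²) - 11 = 2*v² - 11 = -11 + 2*v²)
N(P, z) = 20 - 5*z*(z + z*(-11 + 2*P²)) (N(P, z) = 20 - 5*((-11 + 2*P²)*z + z)*z = 20 - 5*(z*(-11 + 2*P²) + z)*z = 20 - 5*(z + z*(-11 + 2*P²))*z = 20 - 5*z*(z + z*(-11 + 2*P²)))
N(-138, u(14)) - 1*(-43926) = (20 + 50*2² - 10*(-138)²*2²) - 1*(-43926) = (20 + 50*4 - 10*19044*4) + 43926 = (20 + 200 - 761760) + 43926 = -761540 + 43926 = -717614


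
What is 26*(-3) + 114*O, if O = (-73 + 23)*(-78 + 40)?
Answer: 216522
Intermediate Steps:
O = 1900 (O = -50*(-38) = 1900)
26*(-3) + 114*O = 26*(-3) + 114*1900 = -78 + 216600 = 216522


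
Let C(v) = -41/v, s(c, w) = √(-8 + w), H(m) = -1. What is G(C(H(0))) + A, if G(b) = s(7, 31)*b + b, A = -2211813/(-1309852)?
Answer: 55915745/1309852 + 41*√23 ≈ 239.32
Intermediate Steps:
A = 2211813/1309852 (A = -2211813*(-1/1309852) = 2211813/1309852 ≈ 1.6886)
G(b) = b + b*√23 (G(b) = √(-8 + 31)*b + b = √23*b + b = b*√23 + b = b + b*√23)
G(C(H(0))) + A = (-41/(-1))*(1 + √23) + 2211813/1309852 = (-41*(-1))*(1 + √23) + 2211813/1309852 = 41*(1 + √23) + 2211813/1309852 = (41 + 41*√23) + 2211813/1309852 = 55915745/1309852 + 41*√23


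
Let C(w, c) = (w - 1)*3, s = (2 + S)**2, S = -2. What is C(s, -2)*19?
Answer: -57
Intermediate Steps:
s = 0 (s = (2 - 2)**2 = 0**2 = 0)
C(w, c) = -3 + 3*w (C(w, c) = (-1 + w)*3 = -3 + 3*w)
C(s, -2)*19 = (-3 + 3*0)*19 = (-3 + 0)*19 = -3*19 = -57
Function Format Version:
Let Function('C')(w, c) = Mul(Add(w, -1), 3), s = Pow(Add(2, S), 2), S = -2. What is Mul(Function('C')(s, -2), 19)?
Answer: -57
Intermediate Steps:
s = 0 (s = Pow(Add(2, -2), 2) = Pow(0, 2) = 0)
Function('C')(w, c) = Add(-3, Mul(3, w)) (Function('C')(w, c) = Mul(Add(-1, w), 3) = Add(-3, Mul(3, w)))
Mul(Function('C')(s, -2), 19) = Mul(Add(-3, Mul(3, 0)), 19) = Mul(Add(-3, 0), 19) = Mul(-3, 19) = -57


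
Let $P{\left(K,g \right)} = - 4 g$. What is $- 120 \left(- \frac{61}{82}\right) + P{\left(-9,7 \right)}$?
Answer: $\frac{2512}{41} \approx 61.268$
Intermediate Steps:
$- 120 \left(- \frac{61}{82}\right) + P{\left(-9,7 \right)} = - 120 \left(- \frac{61}{82}\right) - 28 = - 120 \left(\left(-61\right) \frac{1}{82}\right) - 28 = \left(-120\right) \left(- \frac{61}{82}\right) - 28 = \frac{3660}{41} - 28 = \frac{2512}{41}$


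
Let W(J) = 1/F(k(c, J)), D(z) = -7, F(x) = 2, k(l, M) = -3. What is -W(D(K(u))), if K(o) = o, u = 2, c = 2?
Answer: -1/2 ≈ -0.50000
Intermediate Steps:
W(J) = 1/2
-W(D(K(u))) = -1*1/2 = -1/2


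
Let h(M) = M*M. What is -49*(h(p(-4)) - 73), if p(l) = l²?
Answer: -8967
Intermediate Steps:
h(M) = M²
-49*(h(p(-4)) - 73) = -49*(((-4)²)² - 73) = -49*(16² - 73) = -49*(256 - 73) = -49*183 = -8967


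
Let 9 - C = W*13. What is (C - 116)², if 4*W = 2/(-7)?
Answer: 2205225/196 ≈ 11251.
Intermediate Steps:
W = -1/14 (W = (2/(-7))/4 = (2*(-⅐))/4 = (¼)*(-2/7) = -1/14 ≈ -0.071429)
C = 139/14 (C = 9 - (-1)*13/14 = 9 - 1*(-13/14) = 9 + 13/14 = 139/14 ≈ 9.9286)
(C - 116)² = (139/14 - 116)² = (-1485/14)² = 2205225/196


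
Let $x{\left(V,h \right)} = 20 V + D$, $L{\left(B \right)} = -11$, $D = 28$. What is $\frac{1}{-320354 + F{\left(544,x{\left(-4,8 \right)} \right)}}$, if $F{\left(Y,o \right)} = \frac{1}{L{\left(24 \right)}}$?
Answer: $- \frac{11}{3523895} \approx -3.1215 \cdot 10^{-6}$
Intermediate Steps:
$x{\left(V,h \right)} = 28 + 20 V$ ($x{\left(V,h \right)} = 20 V + 28 = 28 + 20 V$)
$F{\left(Y,o \right)} = - \frac{1}{11}$ ($F{\left(Y,o \right)} = \frac{1}{-11} = - \frac{1}{11}$)
$\frac{1}{-320354 + F{\left(544,x{\left(-4,8 \right)} \right)}} = \frac{1}{-320354 - \frac{1}{11}} = \frac{1}{- \frac{3523895}{11}} = - \frac{11}{3523895}$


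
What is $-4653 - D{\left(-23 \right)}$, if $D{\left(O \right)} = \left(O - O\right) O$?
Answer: $-4653$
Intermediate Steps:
$D{\left(O \right)} = 0$ ($D{\left(O \right)} = 0 O = 0$)
$-4653 - D{\left(-23 \right)} = -4653 - 0 = -4653 + 0 = -4653$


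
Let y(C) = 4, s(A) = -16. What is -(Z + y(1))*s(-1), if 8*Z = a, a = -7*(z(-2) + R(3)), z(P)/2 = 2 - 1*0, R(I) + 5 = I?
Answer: 36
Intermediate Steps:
R(I) = -5 + I
z(P) = 4 (z(P) = 2*(2 - 1*0) = 2*(2 + 0) = 2*2 = 4)
a = -14 (a = -7*(4 + (-5 + 3)) = -7*(4 - 2) = -7*2 = -14)
Z = -7/4 (Z = (1/8)*(-14) = -7/4 ≈ -1.7500)
-(Z + y(1))*s(-1) = -(-7/4 + 4)*(-16) = -9*(-16)/4 = -1*(-36) = 36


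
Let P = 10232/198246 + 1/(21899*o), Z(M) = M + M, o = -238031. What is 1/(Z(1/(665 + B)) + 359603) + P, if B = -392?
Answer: 2618169141192728983052/50724550184924757424827 ≈ 0.051615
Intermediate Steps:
Z(M) = 2*M
P = 26667870586681/516692600857887 (P = 10232/198246 + 1/(21899*(-238031)) = 10232*(1/198246) + (1/21899)*(-1/238031) = 5116/99123 - 1/5212640869 = 26667870586681/516692600857887 ≈ 0.051613)
1/(Z(1/(665 + B)) + 359603) + P = 1/(2/(665 - 392) + 359603) + 26667870586681/516692600857887 = 1/(2/273 + 359603) + 26667870586681/516692600857887 = 1/(98171621/273) + 26667870586681/516692600857887 = 273/98171621 + 26667870586681/516692600857887 = 2618169141192728983052/50724550184924757424827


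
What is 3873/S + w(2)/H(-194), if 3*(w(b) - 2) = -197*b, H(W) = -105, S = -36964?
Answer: 13122037/11643660 ≈ 1.1270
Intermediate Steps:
w(b) = 2 - 197*b/3 (w(b) = 2 + (-197*b)/3 = 2 - 197*b/3)
3873/S + w(2)/H(-194) = 3873/(-36964) + (2 - 197/3*2)/(-105) = 3873*(-1/36964) + (2 - 394/3)*(-1/105) = -3873/36964 - 388/3*(-1/105) = -3873/36964 + 388/315 = 13122037/11643660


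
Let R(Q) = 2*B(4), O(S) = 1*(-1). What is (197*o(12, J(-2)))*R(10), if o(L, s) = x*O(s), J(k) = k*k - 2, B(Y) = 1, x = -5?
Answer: 1970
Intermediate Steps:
O(S) = -1
R(Q) = 2 (R(Q) = 2*1 = 2)
J(k) = -2 + k² (J(k) = k² - 2 = -2 + k²)
o(L, s) = 5 (o(L, s) = -5*(-1) = 5)
(197*o(12, J(-2)))*R(10) = (197*5)*2 = 985*2 = 1970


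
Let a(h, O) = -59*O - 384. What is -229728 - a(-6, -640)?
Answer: -267104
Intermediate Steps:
a(h, O) = -384 - 59*O
-229728 - a(-6, -640) = -229728 - (-384 - 59*(-640)) = -229728 - (-384 + 37760) = -229728 - 1*37376 = -229728 - 37376 = -267104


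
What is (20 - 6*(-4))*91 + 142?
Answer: 4146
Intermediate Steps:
(20 - 6*(-4))*91 + 142 = (20 - 1*(-24))*91 + 142 = (20 + 24)*91 + 142 = 44*91 + 142 = 4004 + 142 = 4146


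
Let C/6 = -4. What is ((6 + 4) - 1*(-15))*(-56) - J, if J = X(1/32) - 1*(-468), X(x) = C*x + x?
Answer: -59753/32 ≈ -1867.3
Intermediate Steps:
C = -24 (C = 6*(-4) = -24)
X(x) = -23*x (X(x) = -24*x + x = -23*x)
J = 14953/32 (J = -23/32 - 1*(-468) = -23*1/32 + 468 = -23/32 + 468 = 14953/32 ≈ 467.28)
((6 + 4) - 1*(-15))*(-56) - J = ((6 + 4) - 1*(-15))*(-56) - 1*14953/32 = (10 + 15)*(-56) - 14953/32 = 25*(-56) - 14953/32 = -1400 - 14953/32 = -59753/32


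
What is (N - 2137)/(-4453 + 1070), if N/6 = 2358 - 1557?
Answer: -157/199 ≈ -0.78894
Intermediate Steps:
N = 4806 (N = 6*(2358 - 1557) = 6*801 = 4806)
(N - 2137)/(-4453 + 1070) = (4806 - 2137)/(-4453 + 1070) = 2669/(-3383) = 2669*(-1/3383) = -157/199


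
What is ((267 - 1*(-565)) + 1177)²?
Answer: 4036081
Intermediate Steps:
((267 - 1*(-565)) + 1177)² = ((267 + 565) + 1177)² = (832 + 1177)² = 2009² = 4036081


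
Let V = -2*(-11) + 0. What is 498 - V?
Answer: 476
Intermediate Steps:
V = 22 (V = 22 + 0 = 22)
498 - V = 498 - 1*22 = 498 - 22 = 476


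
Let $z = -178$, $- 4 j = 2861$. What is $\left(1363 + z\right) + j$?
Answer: $\frac{1879}{4} \approx 469.75$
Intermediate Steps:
$j = - \frac{2861}{4}$ ($j = \left(- \frac{1}{4}\right) 2861 = - \frac{2861}{4} \approx -715.25$)
$\left(1363 + z\right) + j = \left(1363 - 178\right) - \frac{2861}{4} = 1185 - \frac{2861}{4} = \frac{1879}{4}$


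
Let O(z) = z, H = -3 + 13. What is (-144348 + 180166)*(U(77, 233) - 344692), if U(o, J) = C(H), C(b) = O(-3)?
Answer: -12346285510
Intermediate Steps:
H = 10
C(b) = -3
U(o, J) = -3
(-144348 + 180166)*(U(77, 233) - 344692) = (-144348 + 180166)*(-3 - 344692) = 35818*(-344695) = -12346285510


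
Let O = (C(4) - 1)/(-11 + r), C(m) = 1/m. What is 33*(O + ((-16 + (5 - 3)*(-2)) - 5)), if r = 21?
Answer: -33099/40 ≈ -827.47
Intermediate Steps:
O = -3/40 (O = (1/4 - 1)/(-11 + 21) = (1/4 - 1)/10 = -3/4*1/10 = -3/40 ≈ -0.075000)
33*(O + ((-16 + (5 - 3)*(-2)) - 5)) = 33*(-3/40 + ((-16 + (5 - 3)*(-2)) - 5)) = 33*(-3/40 + ((-16 + 2*(-2)) - 5)) = 33*(-3/40 + ((-16 - 4) - 5)) = 33*(-3/40 + (-20 - 5)) = 33*(-3/40 - 25) = 33*(-1003/40) = -33099/40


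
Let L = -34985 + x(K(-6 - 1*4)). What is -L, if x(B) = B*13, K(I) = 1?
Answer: 34972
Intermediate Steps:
x(B) = 13*B
L = -34972 (L = -34985 + 13*1 = -34985 + 13 = -34972)
-L = -1*(-34972) = 34972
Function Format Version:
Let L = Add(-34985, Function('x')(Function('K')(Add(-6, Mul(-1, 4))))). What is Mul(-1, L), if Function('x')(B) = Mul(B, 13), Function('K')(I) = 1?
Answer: 34972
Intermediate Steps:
Function('x')(B) = Mul(13, B)
L = -34972 (L = Add(-34985, Mul(13, 1)) = Add(-34985, 13) = -34972)
Mul(-1, L) = Mul(-1, -34972) = 34972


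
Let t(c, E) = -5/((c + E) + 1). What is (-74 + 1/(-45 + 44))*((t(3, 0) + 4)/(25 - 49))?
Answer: 275/32 ≈ 8.5938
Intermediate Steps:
t(c, E) = -5/(1 + E + c) (t(c, E) = -5/((E + c) + 1) = -5/(1 + E + c))
(-74 + 1/(-45 + 44))*((t(3, 0) + 4)/(25 - 49)) = (-74 + 1/(-45 + 44))*((-5/(1 + 0 + 3) + 4)/(25 - 49)) = (-74 + 1/(-1))*((-5/4 + 4)/(-24)) = (-74 - 1)*((-5*¼ + 4)*(-1/24)) = -75*(-5/4 + 4)*(-1)/24 = -825*(-1)/(4*24) = -75*(-11/96) = 275/32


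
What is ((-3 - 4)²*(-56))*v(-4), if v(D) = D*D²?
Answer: 175616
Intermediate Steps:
v(D) = D³
((-3 - 4)²*(-56))*v(-4) = ((-3 - 4)²*(-56))*(-4)³ = ((-7)²*(-56))*(-64) = (49*(-56))*(-64) = -2744*(-64) = 175616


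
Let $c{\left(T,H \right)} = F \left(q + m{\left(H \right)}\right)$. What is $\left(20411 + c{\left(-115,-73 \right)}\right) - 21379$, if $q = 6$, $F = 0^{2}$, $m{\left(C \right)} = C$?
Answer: $-968$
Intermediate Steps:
$F = 0$
$c{\left(T,H \right)} = 0$ ($c{\left(T,H \right)} = 0 \left(6 + H\right) = 0$)
$\left(20411 + c{\left(-115,-73 \right)}\right) - 21379 = \left(20411 + 0\right) - 21379 = 20411 - 21379 = -968$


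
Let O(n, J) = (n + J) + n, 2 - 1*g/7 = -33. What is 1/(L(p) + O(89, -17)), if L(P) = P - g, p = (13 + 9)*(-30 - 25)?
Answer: -1/1294 ≈ -0.00077280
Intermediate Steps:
g = 245 (g = 14 - 7*(-33) = 14 + 231 = 245)
O(n, J) = J + 2*n (O(n, J) = (J + n) + n = J + 2*n)
p = -1210 (p = 22*(-55) = -1210)
L(P) = -245 + P (L(P) = P - 1*245 = P - 245 = -245 + P)
1/(L(p) + O(89, -17)) = 1/((-245 - 1210) + (-17 + 2*89)) = 1/(-1455 + (-17 + 178)) = 1/(-1455 + 161) = 1/(-1294) = -1/1294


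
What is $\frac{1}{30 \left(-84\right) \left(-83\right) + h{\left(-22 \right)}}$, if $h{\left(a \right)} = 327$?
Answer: $\frac{1}{209487} \approx 4.7736 \cdot 10^{-6}$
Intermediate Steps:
$\frac{1}{30 \left(-84\right) \left(-83\right) + h{\left(-22 \right)}} = \frac{1}{30 \left(-84\right) \left(-83\right) + 327} = \frac{1}{\left(-2520\right) \left(-83\right) + 327} = \frac{1}{209160 + 327} = \frac{1}{209487}$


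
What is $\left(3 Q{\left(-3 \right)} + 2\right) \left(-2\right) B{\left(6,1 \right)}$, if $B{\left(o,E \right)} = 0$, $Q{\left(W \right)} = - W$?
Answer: $0$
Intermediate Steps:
$\left(3 Q{\left(-3 \right)} + 2\right) \left(-2\right) B{\left(6,1 \right)} = \left(3 \left(\left(-1\right) \left(-3\right)\right) + 2\right) \left(-2\right) 0 = \left(3 \cdot 3 + 2\right) \left(-2\right) 0 = \left(9 + 2\right) \left(-2\right) 0 = 11 \left(-2\right) 0 = \left(-22\right) 0 = 0$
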